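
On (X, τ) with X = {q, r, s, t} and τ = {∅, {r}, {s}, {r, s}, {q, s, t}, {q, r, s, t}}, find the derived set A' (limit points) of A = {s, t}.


A' = {q, t}

For each x ∈ X, list the open sets U ∈ τ with x ∈ U, then check whether U ∩ (A ∖ {x}) ≠ ∅ for every such U.
  x = q: opens ∋ x are {q, s, t}, {q, r, s, t}; each meets A ∖ {q}, so x IS a limit point.
  x = r: open {r} ∋ x has {r} ∩ (A ∖ {r}) = ∅, so x is NOT a limit point.
  x = s: open {s} ∋ x has {s} ∩ (A ∖ {s}) = ∅, so x is NOT a limit point.
  x = t: opens ∋ x are {q, s, t}, {q, r, s, t}; each meets A ∖ {t}, so x IS a limit point.
Collecting: A' = {q, t}.


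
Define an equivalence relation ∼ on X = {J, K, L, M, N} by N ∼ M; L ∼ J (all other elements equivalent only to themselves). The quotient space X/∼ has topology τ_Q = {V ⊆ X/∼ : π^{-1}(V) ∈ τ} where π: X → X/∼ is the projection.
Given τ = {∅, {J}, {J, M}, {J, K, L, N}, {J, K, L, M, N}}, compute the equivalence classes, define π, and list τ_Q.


X/∼ = {[J=L], [K], [M=N]}; |τ_Q| = 2.

Equivalence classes: [J=L], [K], [M=N].
Quotient map π: X → X/∼ sends J ↦ [J=L], K ↦ [K], L ↦ [J=L], M ↦ [M=N], N ↦ [M=N].
For each subset V ⊆ X/∼, compute π^{-1}(V) ⊆ X and check whether π^{-1}(V) ∈ τ. V is open in τ_Q iff π^{-1}(V) ∈ τ.
  V = {}: π^{-1}(V) = ∅ ∈ τ ✓.
  V = {[J=L]}: π^{-1}(V) = {J, L} ∉ τ ✗.
  V = {[K]}: π^{-1}(V) = {K} ∉ τ ✗.
  V = {[J=L], [K]}: π^{-1}(V) = {J, K, L} ∉ τ ✗.
  V = {[M=N]}: π^{-1}(V) = {M, N} ∉ τ ✗.
  V = {[J=L], [M=N]}: π^{-1}(V) = {J, L, M, N} ∉ τ ✗.
  V = {[K], [M=N]}: π^{-1}(V) = {K, M, N} ∉ τ ✗.
  V = {[J=L], [K], [M=N]}: π^{-1}(V) = {J, K, L, M, N} ∈ τ ✓.
Open sets in the quotient: τ_Q = {{}, {[J=L], [K], [M=N]}} (2 elements).


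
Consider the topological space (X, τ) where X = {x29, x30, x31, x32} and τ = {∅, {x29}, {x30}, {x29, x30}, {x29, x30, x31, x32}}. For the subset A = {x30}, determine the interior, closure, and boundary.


int(A) = {x30}, cl(A) = {x30, x31, x32}, ∂A = {x31, x32}.

Closed sets in (X, τ) are complements of opens:
  closed(X, τ) = {∅, {x31, x32}, {x29, x31, x32}, {x30, x31, x32}, {x29, x30, x31, x32}}.
int(A) = ⋃ {U ∈ τ : U ⊆ A}. Opens contained in A: ∅, {x30}.
Taking the union of these: int(A) = {x30}.
cl(A) = ⋂ {C closed : A ⊆ C}. Closed sets containing A: {x30, x31, x32}, {x29, x30, x31, x32}.
Intersecting these: cl(A) = {x30, x31, x32}.
∂A = cl(A) ∖ int(A) = {x30, x31, x32} ∖ {x30} = {x31, x32}.


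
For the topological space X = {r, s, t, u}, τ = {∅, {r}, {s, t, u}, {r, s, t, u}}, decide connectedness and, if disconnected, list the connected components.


(X, τ) is disconnected; components = [{r}, {s, t, u}].

Find clopen sets (U ∈ τ with X ∖ U ∈ τ):
  U = ∅, X ∖ U = {r, s, t, u} — both open, so U is clopen.
  U = {r}, X ∖ U = {s, t, u} — both open, so U is clopen.
  U = {s, t, u}, X ∖ U = {r} — both open, so U is clopen.
  U = {r, s, t, u}, X ∖ U = ∅ — both open, so U is clopen.
Nontrivial clopen(s) exist: e.g. {s, t, u}. So (X, τ) is disconnected.
Compute connected components by grouping points that agree on all clopens:
  component: {r}
  component: {s, t, u}


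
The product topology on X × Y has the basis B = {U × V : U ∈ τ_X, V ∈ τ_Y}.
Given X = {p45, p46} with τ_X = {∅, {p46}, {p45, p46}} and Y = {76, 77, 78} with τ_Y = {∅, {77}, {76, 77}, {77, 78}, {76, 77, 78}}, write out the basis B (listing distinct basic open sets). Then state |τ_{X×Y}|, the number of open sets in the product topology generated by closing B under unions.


Basis B = {∅ × ∅, {p46} × {77}, {p45, p46} × {77}, {p46} × {76, 77}, {p46} × {77, 78}, {p46} × {76, 77, 78}, {p45, p46} × {76, 77}, {p45, p46} × {77, 78}, {p45, p46} × {76, 77, 78}}; |τ_{X×Y}| = 14.

Enumerate products U × V with U ∈ τ_X, V ∈ τ_Y (deduplicated):
  ∅ × ∅ = {} (∅)
  {p46} × {77} = {(p46,77)}
  {p45, p46} × {77} = {(p45,77), (p46,77)}
  {p46} × {76, 77} = {(p46,76), (p46,77)}
  {p46} × {77, 78} = {(p46,77), (p46,78)}
  {p46} × {76, 77, 78} = {(p46,76), (p46,77), (p46,78)}
  {p45, p46} × {76, 77} = {(p45,76), (p45,77), (p46,76), (p46,77)}
  {p45, p46} × {77, 78} = {(p45,77), (p45,78), (p46,77), (p46,78)}
  {p45, p46} × {76, 77, 78} = {(p45,76), (p45,77), (p45,78), (p46,76), (p46,77), (p46,78)}
These 9 distinct sets form the basis B.
Close under arbitrary unions to get τ_{X×Y}; counting gives |τ_{X×Y}| = 14.


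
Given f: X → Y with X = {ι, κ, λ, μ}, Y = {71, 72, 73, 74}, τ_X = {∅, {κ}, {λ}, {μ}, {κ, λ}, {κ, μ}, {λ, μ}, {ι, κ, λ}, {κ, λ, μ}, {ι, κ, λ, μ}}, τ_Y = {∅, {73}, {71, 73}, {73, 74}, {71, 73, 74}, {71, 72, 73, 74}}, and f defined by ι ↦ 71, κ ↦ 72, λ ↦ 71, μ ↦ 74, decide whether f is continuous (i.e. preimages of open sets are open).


f is NOT continuous.

Compute f^{-1}(U) for each U ∈ τ_Y:
  U = ∅: f^{-1}(U) = ∅ ∈ τ_X ✓.
  U = {73}: f^{-1}(U) = ∅ ∈ τ_X ✓.
  U = {71, 73}: f^{-1}(U) = {ι, λ} ∉ τ_X ✗.
  U = {73, 74}: f^{-1}(U) = {μ} ∈ τ_X ✓.
  U = {71, 73, 74}: f^{-1}(U) = {ι, λ, μ} ∉ τ_X ✗.
  U = {71, 72, 73, 74}: f^{-1}(U) = {ι, κ, λ, μ} ∈ τ_X ✓.
Found U = {71, 73} with f^{-1}(U) = {ι, λ} not in τ_X. Therefore f is NOT continuous.


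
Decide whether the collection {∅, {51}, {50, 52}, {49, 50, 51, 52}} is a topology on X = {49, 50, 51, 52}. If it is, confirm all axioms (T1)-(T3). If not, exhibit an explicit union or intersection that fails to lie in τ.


τ is NOT a topology on X.

Axiom (T1): ∅ ∈ τ? Yes; X ∈ τ? Yes.
Axiom (T2/T3): check pairwise unions and intersections of members of τ.
Counterexample for (T2): {51} ∪ {50, 52} = {50, 51, 52} ∉ τ. Therefore τ is NOT a topology.


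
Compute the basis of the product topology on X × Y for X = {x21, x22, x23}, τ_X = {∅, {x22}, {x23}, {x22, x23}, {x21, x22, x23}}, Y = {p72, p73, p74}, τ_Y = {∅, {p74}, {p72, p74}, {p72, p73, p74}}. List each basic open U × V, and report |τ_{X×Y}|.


Basis B = {∅ × ∅, {x22} × {p74}, {x23} × {p74}, {x22} × {p72, p74}, {x22, x23} × {p74}, {x23} × {p72, p74}, {x21, x22, x23} × {p74}, {x22} × {p72, p73, p74}, {x23} × {p72, p73, p74}, {x22, x23} × {p72, p74}, {x21, x22, x23} × {p72, p74}, {x22, x23} × {p72, p73, p74}, {x21, x22, x23} × {p72, p73, p74}}; |τ_{X×Y}| = 30.

Enumerate products U × V with U ∈ τ_X, V ∈ τ_Y (deduplicated):
  ∅ × ∅ = {} (∅)
  {x22} × {p74} = {(x22,p74)}
  {x23} × {p74} = {(x23,p74)}
  {x22} × {p72, p74} = {(x22,p72), (x22,p74)}
  {x22, x23} × {p74} = {(x22,p74), (x23,p74)}
  {x23} × {p72, p74} = {(x23,p72), (x23,p74)}
  {x21, x22, x23} × {p74} = {(x21,p74), (x22,p74), (x23,p74)}
  {x22} × {p72, p73, p74} = {(x22,p72), (x22,p73), (x22,p74)}
  {x23} × {p72, p73, p74} = {(x23,p72), (x23,p73), (x23,p74)}
  {x22, x23} × {p72, p74} = {(x22,p72), (x22,p74), (x23,p72), (x23,p74)}
  {x21, x22, x23} × {p72, p74} = {(x21,p72), (x21,p74), (x22,p72), (x22,p74), (x23,p72), (x23,p74)}
  {x22, x23} × {p72, p73, p74} = {(x22,p72), (x22,p73), (x22,p74), (x23,p72), (x23,p73), (x23,p74)}
  {x21, x22, x23} × {p72, p73, p74} = {(x21,p72), (x21,p73), (x21,p74), (x22,p72), (x22,p73), (x22,p74), (x23,p72), (x23,p73), (x23,p74)}
These 13 distinct sets form the basis B.
Close under arbitrary unions to get τ_{X×Y}; counting gives |τ_{X×Y}| = 30.


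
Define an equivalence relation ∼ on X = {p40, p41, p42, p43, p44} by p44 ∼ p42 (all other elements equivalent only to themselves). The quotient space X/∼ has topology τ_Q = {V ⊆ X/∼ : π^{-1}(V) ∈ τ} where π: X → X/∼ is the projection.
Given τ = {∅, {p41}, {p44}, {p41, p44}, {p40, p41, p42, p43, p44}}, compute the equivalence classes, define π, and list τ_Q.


X/∼ = {[p40], [p41], [p42=p44], [p43]}; |τ_Q| = 3.

Equivalence classes: [p40], [p41], [p42=p44], [p43].
Quotient map π: X → X/∼ sends p40 ↦ [p40], p41 ↦ [p41], p42 ↦ [p42=p44], p43 ↦ [p43], p44 ↦ [p42=p44].
For each subset V ⊆ X/∼, compute π^{-1}(V) ⊆ X and check whether π^{-1}(V) ∈ τ. V is open in τ_Q iff π^{-1}(V) ∈ τ.
  V = {}: π^{-1}(V) = ∅ ∈ τ ✓.
  V = {[p40]}: π^{-1}(V) = {p40} ∉ τ ✗.
  V = {[p41]}: π^{-1}(V) = {p41} ∈ τ ✓.
  V = {[p40], [p41]}: π^{-1}(V) = {p40, p41} ∉ τ ✗.
  V = {[p42=p44]}: π^{-1}(V) = {p42, p44} ∉ τ ✗.
  V = {[p40], [p42=p44]}: π^{-1}(V) = {p40, p42, p44} ∉ τ ✗.
  V = {[p41], [p42=p44]}: π^{-1}(V) = {p41, p42, p44} ∉ τ ✗.
  V = {[p40], [p41], [p42=p44]}: π^{-1}(V) = {p40, p41, p42, p44} ∉ τ ✗.
  V = {[p43]}: π^{-1}(V) = {p43} ∉ τ ✗.
  V = {[p40], [p43]}: π^{-1}(V) = {p40, p43} ∉ τ ✗.
  V = {[p41], [p43]}: π^{-1}(V) = {p41, p43} ∉ τ ✗.
  V = {[p40], [p41], [p43]}: π^{-1}(V) = {p40, p41, p43} ∉ τ ✗.
  V = {[p42=p44], [p43]}: π^{-1}(V) = {p42, p43, p44} ∉ τ ✗.
  V = {[p40], [p42=p44], [p43]}: π^{-1}(V) = {p40, p42, p43, p44} ∉ τ ✗.
  V = {[p41], [p42=p44], [p43]}: π^{-1}(V) = {p41, p42, p43, p44} ∉ τ ✗.
  V = {[p40], [p41], [p42=p44], [p43]}: π^{-1}(V) = {p40, p41, p42, p43, p44} ∈ τ ✓.
Open sets in the quotient: τ_Q = {{}, {[p41]}, {[p40], [p41], [p42=p44], [p43]}} (3 elements).


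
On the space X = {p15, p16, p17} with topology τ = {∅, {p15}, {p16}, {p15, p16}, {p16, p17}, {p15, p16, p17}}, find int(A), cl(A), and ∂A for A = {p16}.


int(A) = {p16}, cl(A) = {p16, p17}, ∂A = {p17}.

Closed sets in (X, τ) are complements of opens:
  closed(X, τ) = {∅, {p15}, {p17}, {p15, p17}, {p16, p17}, {p15, p16, p17}}.
int(A) = ⋃ {U ∈ τ : U ⊆ A}. Opens contained in A: ∅, {p16}.
Taking the union of these: int(A) = {p16}.
cl(A) = ⋂ {C closed : A ⊆ C}. Closed sets containing A: {p16, p17}, {p15, p16, p17}.
Intersecting these: cl(A) = {p16, p17}.
∂A = cl(A) ∖ int(A) = {p16, p17} ∖ {p16} = {p17}.


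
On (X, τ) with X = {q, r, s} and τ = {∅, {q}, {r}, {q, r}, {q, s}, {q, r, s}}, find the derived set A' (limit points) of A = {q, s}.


A' = {s}

For each x ∈ X, list the open sets U ∈ τ with x ∈ U, then check whether U ∩ (A ∖ {x}) ≠ ∅ for every such U.
  x = q: open {q} ∋ x has {q} ∩ (A ∖ {q}) = ∅, so x is NOT a limit point.
  x = r: open {r} ∋ x has {r} ∩ (A ∖ {r}) = ∅, so x is NOT a limit point.
  x = s: opens ∋ x are {q, s}, {q, r, s}; each meets A ∖ {s}, so x IS a limit point.
Collecting: A' = {s}.


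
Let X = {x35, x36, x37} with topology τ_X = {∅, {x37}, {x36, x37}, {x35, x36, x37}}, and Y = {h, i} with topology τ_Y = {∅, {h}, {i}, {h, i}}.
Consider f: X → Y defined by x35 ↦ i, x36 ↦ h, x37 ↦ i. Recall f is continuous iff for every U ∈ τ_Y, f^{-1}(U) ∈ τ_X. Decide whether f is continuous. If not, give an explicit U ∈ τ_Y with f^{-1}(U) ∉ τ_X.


f is NOT continuous.

Compute f^{-1}(U) for each U ∈ τ_Y:
  U = ∅: f^{-1}(U) = ∅ ∈ τ_X ✓.
  U = {h}: f^{-1}(U) = {x36} ∉ τ_X ✗.
  U = {i}: f^{-1}(U) = {x35, x37} ∉ τ_X ✗.
  U = {h, i}: f^{-1}(U) = {x35, x36, x37} ∈ τ_X ✓.
Found U = {h} with f^{-1}(U) = {x36} not in τ_X. Therefore f is NOT continuous.


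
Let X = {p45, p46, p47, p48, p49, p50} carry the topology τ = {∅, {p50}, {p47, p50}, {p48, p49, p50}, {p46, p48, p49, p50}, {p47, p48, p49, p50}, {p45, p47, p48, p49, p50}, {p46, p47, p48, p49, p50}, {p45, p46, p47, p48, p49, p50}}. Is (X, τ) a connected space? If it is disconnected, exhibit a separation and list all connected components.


(X, τ) is connected.

Find clopen sets (U ∈ τ with X ∖ U ∈ τ):
  U = ∅, X ∖ U = {p45, p46, p47, p48, p49, p50} — both open, so U is clopen.
  U = {p45, p46, p47, p48, p49, p50}, X ∖ U = ∅ — both open, so U is clopen.
Only trivial clopens (∅ and X) exist, so (X, τ) is connected.
Compute connected components by grouping points that agree on all clopens:
  component: {p45, p46, p47, p48, p49, p50}


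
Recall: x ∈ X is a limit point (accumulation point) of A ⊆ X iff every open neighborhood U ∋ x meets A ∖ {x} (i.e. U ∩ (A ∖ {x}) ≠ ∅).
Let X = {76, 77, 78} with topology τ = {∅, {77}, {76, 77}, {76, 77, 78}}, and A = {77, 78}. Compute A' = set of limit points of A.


A' = {76, 78}

For each x ∈ X, list the open sets U ∈ τ with x ∈ U, then check whether U ∩ (A ∖ {x}) ≠ ∅ for every such U.
  x = 76: opens ∋ x are {76, 77}, {76, 77, 78}; each meets A ∖ {76}, so x IS a limit point.
  x = 77: open {77} ∋ x has {77} ∩ (A ∖ {77}) = ∅, so x is NOT a limit point.
  x = 78: opens ∋ x are {76, 77, 78}; each meets A ∖ {78}, so x IS a limit point.
Collecting: A' = {76, 78}.


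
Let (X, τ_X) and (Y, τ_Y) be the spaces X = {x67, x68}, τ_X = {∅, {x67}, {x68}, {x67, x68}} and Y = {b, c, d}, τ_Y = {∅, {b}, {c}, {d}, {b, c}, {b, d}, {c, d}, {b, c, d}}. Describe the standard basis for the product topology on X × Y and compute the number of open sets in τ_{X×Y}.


Basis B = {∅ × ∅, {x67} × {b}, {x67} × {c}, {x67} × {d}, {x68} × {b}, {x68} × {c}, {x68} × {d}, {x67} × {b, c}, {x67} × {b, d}, {x67, x68} × {b}, {x67} × {c, d}, {x67, x68} × {c}, {x67, x68} × {d}, {x68} × {b, c}, {x68} × {b, d}, {x68} × {c, d}, {x67} × {b, c, d}, {x68} × {b, c, d}, {x67, x68} × {b, c}, {x67, x68} × {b, d}, {x67, x68} × {c, d}, {x67, x68} × {b, c, d}}; |τ_{X×Y}| = 64.

Enumerate products U × V with U ∈ τ_X, V ∈ τ_Y (deduplicated):
  ∅ × ∅ = {} (∅)
  {x67} × {b} = {(x67,b)}
  {x67} × {c} = {(x67,c)}
  {x67} × {d} = {(x67,d)}
  {x68} × {b} = {(x68,b)}
  {x68} × {c} = {(x68,c)}
  {x68} × {d} = {(x68,d)}
  {x67} × {b, c} = {(x67,b), (x67,c)}
  {x67} × {b, d} = {(x67,b), (x67,d)}
  {x67, x68} × {b} = {(x67,b), (x68,b)}
  {x67} × {c, d} = {(x67,c), (x67,d)}
  {x67, x68} × {c} = {(x67,c), (x68,c)}
  {x67, x68} × {d} = {(x67,d), (x68,d)}
  {x68} × {b, c} = {(x68,b), (x68,c)}
  {x68} × {b, d} = {(x68,b), (x68,d)}
  {x68} × {c, d} = {(x68,c), (x68,d)}
  {x67} × {b, c, d} = {(x67,b), (x67,c), (x67,d)}
  {x68} × {b, c, d} = {(x68,b), (x68,c), (x68,d)}
  {x67, x68} × {b, c} = {(x67,b), (x67,c), (x68,b), (x68,c)}
  {x67, x68} × {b, d} = {(x67,b), (x67,d), (x68,b), (x68,d)}
  {x67, x68} × {c, d} = {(x67,c), (x67,d), (x68,c), (x68,d)}
  {x67, x68} × {b, c, d} = {(x67,b), (x67,c), (x67,d), (x68,b), (x68,c), (x68,d)}
These 22 distinct sets form the basis B.
Close under arbitrary unions to get τ_{X×Y}; counting gives |τ_{X×Y}| = 64.


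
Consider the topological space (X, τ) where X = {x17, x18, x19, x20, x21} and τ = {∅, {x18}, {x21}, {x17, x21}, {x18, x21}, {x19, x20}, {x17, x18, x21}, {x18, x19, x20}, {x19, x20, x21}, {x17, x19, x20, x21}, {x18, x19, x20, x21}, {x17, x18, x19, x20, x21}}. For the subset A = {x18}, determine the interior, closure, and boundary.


int(A) = {x18}, cl(A) = {x18}, ∂A = ∅.

Closed sets in (X, τ) are complements of opens:
  closed(X, τ) = {∅, {x17}, {x18}, {x17, x18}, {x17, x21}, {x19, x20}, {x17, x18, x21}, {x17, x19, x20}, {x18, x19, x20}, {x17, x18, x19, x20}, {x17, x19, x20, x21}, {x17, x18, x19, x20, x21}}.
int(A) = ⋃ {U ∈ τ : U ⊆ A}. Opens contained in A: ∅, {x18}.
Taking the union of these: int(A) = {x18}.
cl(A) = ⋂ {C closed : A ⊆ C}. Closed sets containing A: {x18}, {x17, x18}, {x17, x18, x21}, {x18, x19, x20}, {x17, x18, x19, x20}, {x17, x18, x19, x20, x21}.
Intersecting these: cl(A) = {x18}.
∂A = cl(A) ∖ int(A) = {x18} ∖ {x18} = ∅.


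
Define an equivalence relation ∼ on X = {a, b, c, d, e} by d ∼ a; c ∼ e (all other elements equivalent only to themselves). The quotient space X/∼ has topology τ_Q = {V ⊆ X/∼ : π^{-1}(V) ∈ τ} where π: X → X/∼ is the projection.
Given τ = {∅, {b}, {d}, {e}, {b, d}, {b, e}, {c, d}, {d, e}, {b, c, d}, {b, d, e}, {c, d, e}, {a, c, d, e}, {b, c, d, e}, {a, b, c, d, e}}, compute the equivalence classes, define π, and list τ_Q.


X/∼ = {[a=d], [b], [c=e]}; |τ_Q| = 4.

Equivalence classes: [a=d], [b], [c=e].
Quotient map π: X → X/∼ sends a ↦ [a=d], b ↦ [b], c ↦ [c=e], d ↦ [a=d], e ↦ [c=e].
For each subset V ⊆ X/∼, compute π^{-1}(V) ⊆ X and check whether π^{-1}(V) ∈ τ. V is open in τ_Q iff π^{-1}(V) ∈ τ.
  V = {}: π^{-1}(V) = ∅ ∈ τ ✓.
  V = {[a=d]}: π^{-1}(V) = {a, d} ∉ τ ✗.
  V = {[b]}: π^{-1}(V) = {b} ∈ τ ✓.
  V = {[a=d], [b]}: π^{-1}(V) = {a, b, d} ∉ τ ✗.
  V = {[c=e]}: π^{-1}(V) = {c, e} ∉ τ ✗.
  V = {[a=d], [c=e]}: π^{-1}(V) = {a, c, d, e} ∈ τ ✓.
  V = {[b], [c=e]}: π^{-1}(V) = {b, c, e} ∉ τ ✗.
  V = {[a=d], [b], [c=e]}: π^{-1}(V) = {a, b, c, d, e} ∈ τ ✓.
Open sets in the quotient: τ_Q = {{}, {[b]}, {[a=d], [c=e]}, {[a=d], [b], [c=e]}} (4 elements).


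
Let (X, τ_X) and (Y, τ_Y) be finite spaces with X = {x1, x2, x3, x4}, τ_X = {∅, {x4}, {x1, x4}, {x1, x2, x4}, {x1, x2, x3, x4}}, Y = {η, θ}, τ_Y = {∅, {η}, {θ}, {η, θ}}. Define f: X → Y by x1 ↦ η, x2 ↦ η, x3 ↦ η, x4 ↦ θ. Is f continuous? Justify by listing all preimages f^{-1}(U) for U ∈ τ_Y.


f is NOT continuous.

Compute f^{-1}(U) for each U ∈ τ_Y:
  U = ∅: f^{-1}(U) = ∅ ∈ τ_X ✓.
  U = {η}: f^{-1}(U) = {x1, x2, x3} ∉ τ_X ✗.
  U = {θ}: f^{-1}(U) = {x4} ∈ τ_X ✓.
  U = {η, θ}: f^{-1}(U) = {x1, x2, x3, x4} ∈ τ_X ✓.
Found U = {η} with f^{-1}(U) = {x1, x2, x3} not in τ_X. Therefore f is NOT continuous.


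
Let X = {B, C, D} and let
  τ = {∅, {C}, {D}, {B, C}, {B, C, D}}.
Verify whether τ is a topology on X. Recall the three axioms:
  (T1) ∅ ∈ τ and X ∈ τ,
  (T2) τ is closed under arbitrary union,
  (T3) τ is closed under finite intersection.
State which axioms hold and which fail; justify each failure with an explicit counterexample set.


τ is NOT a topology on X.

Axiom (T1): ∅ ∈ τ? Yes; X ∈ τ? Yes.
Axiom (T2/T3): check pairwise unions and intersections of members of τ.
Counterexample for (T2): {C} ∪ {D} = {C, D} ∉ τ. Therefore τ is NOT a topology.


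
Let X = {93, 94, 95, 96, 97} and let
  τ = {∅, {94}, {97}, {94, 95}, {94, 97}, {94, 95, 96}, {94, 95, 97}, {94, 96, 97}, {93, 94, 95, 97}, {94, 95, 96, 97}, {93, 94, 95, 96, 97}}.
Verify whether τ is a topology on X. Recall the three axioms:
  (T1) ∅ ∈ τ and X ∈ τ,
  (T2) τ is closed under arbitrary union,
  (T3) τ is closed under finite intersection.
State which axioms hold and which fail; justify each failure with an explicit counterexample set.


τ is NOT a topology on X.

Axiom (T1): ∅ ∈ τ? Yes; X ∈ τ? Yes.
Axiom (T2/T3): check pairwise unions and intersections of members of τ.
Counterexample for (T3): {94, 95, 96} ∩ {94, 96, 97} = {94, 96} ∉ τ. Therefore τ is NOT a topology.


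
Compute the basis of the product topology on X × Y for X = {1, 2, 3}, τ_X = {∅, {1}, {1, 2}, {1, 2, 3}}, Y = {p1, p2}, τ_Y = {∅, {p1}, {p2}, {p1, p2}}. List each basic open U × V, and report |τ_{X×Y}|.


Basis B = {∅ × ∅, {1} × {p1}, {1} × {p2}, {1} × {p1, p2}, {1, 2} × {p1}, {1, 2} × {p2}, {1, 2, 3} × {p1}, {1, 2, 3} × {p2}, {1, 2} × {p1, p2}, {1, 2, 3} × {p1, p2}}; |τ_{X×Y}| = 16.

Enumerate products U × V with U ∈ τ_X, V ∈ τ_Y (deduplicated):
  ∅ × ∅ = {} (∅)
  {1} × {p1} = {(1,p1)}
  {1} × {p2} = {(1,p2)}
  {1} × {p1, p2} = {(1,p1), (1,p2)}
  {1, 2} × {p1} = {(1,p1), (2,p1)}
  {1, 2} × {p2} = {(1,p2), (2,p2)}
  {1, 2, 3} × {p1} = {(1,p1), (2,p1), (3,p1)}
  {1, 2, 3} × {p2} = {(1,p2), (2,p2), (3,p2)}
  {1, 2} × {p1, p2} = {(1,p1), (1,p2), (2,p1), (2,p2)}
  {1, 2, 3} × {p1, p2} = {(1,p1), (1,p2), (2,p1), (2,p2), (3,p1), (3,p2)}
These 10 distinct sets form the basis B.
Close under arbitrary unions to get τ_{X×Y}; counting gives |τ_{X×Y}| = 16.


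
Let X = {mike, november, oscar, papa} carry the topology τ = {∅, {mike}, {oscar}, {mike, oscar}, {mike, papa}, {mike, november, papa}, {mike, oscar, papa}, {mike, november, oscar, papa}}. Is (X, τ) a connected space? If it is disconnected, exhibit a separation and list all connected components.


(X, τ) is disconnected; components = [{oscar}, {mike, november, papa}].

Find clopen sets (U ∈ τ with X ∖ U ∈ τ):
  U = ∅, X ∖ U = {mike, november, oscar, papa} — both open, so U is clopen.
  U = {oscar}, X ∖ U = {mike, november, papa} — both open, so U is clopen.
  U = {mike, november, papa}, X ∖ U = {oscar} — both open, so U is clopen.
  U = {mike, november, oscar, papa}, X ∖ U = ∅ — both open, so U is clopen.
Nontrivial clopen(s) exist: e.g. {mike, november, papa}. So (X, τ) is disconnected.
Compute connected components by grouping points that agree on all clopens:
  component: {oscar}
  component: {mike, november, papa}


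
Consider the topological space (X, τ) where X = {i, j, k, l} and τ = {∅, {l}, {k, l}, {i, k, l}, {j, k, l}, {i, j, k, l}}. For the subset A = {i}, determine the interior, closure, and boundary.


int(A) = ∅, cl(A) = {i}, ∂A = {i}.

Closed sets in (X, τ) are complements of opens:
  closed(X, τ) = {∅, {i}, {j}, {i, j}, {i, j, k}, {i, j, k, l}}.
int(A) = ⋃ {U ∈ τ : U ⊆ A}. Opens contained in A: ∅.
Taking the union of these: int(A) = ∅.
cl(A) = ⋂ {C closed : A ⊆ C}. Closed sets containing A: {i}, {i, j}, {i, j, k}, {i, j, k, l}.
Intersecting these: cl(A) = {i}.
∂A = cl(A) ∖ int(A) = {i} ∖ ∅ = {i}.


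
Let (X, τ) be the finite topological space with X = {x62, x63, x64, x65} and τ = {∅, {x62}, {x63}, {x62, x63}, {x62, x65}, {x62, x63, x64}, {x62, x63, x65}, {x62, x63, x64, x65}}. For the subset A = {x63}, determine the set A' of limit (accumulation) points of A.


A' = {x64}

For each x ∈ X, list the open sets U ∈ τ with x ∈ U, then check whether U ∩ (A ∖ {x}) ≠ ∅ for every such U.
  x = x62: open {x62} ∋ x has {x62} ∩ (A ∖ {x62}) = ∅, so x is NOT a limit point.
  x = x63: open {x63} ∋ x has {x63} ∩ (A ∖ {x63}) = ∅, so x is NOT a limit point.
  x = x64: opens ∋ x are {x62, x63, x64}, {x62, x63, x64, x65}; each meets A ∖ {x64}, so x IS a limit point.
  x = x65: open {x62, x65} ∋ x has {x62, x65} ∩ (A ∖ {x65}) = ∅, so x is NOT a limit point.
Collecting: A' = {x64}.


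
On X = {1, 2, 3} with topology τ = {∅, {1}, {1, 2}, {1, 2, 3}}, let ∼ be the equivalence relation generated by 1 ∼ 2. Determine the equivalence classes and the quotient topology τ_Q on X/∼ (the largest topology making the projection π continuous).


X/∼ = {[1=2], [3]}; |τ_Q| = 3.

Equivalence classes: [1=2], [3].
Quotient map π: X → X/∼ sends 1 ↦ [1=2], 2 ↦ [1=2], 3 ↦ [3].
For each subset V ⊆ X/∼, compute π^{-1}(V) ⊆ X and check whether π^{-1}(V) ∈ τ. V is open in τ_Q iff π^{-1}(V) ∈ τ.
  V = {}: π^{-1}(V) = ∅ ∈ τ ✓.
  V = {[1=2]}: π^{-1}(V) = {1, 2} ∈ τ ✓.
  V = {[3]}: π^{-1}(V) = {3} ∉ τ ✗.
  V = {[1=2], [3]}: π^{-1}(V) = {1, 2, 3} ∈ τ ✓.
Open sets in the quotient: τ_Q = {{}, {[1=2]}, {[1=2], [3]}} (3 elements).


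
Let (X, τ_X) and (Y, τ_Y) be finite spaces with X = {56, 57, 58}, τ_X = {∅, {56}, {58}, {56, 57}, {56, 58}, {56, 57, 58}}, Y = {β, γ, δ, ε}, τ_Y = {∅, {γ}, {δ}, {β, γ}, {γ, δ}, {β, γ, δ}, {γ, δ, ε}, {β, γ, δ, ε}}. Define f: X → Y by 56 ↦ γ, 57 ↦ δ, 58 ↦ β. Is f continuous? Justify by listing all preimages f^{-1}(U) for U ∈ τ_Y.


f is NOT continuous.

Compute f^{-1}(U) for each U ∈ τ_Y:
  U = ∅: f^{-1}(U) = ∅ ∈ τ_X ✓.
  U = {γ}: f^{-1}(U) = {56} ∈ τ_X ✓.
  U = {δ}: f^{-1}(U) = {57} ∉ τ_X ✗.
  U = {β, γ}: f^{-1}(U) = {56, 58} ∈ τ_X ✓.
  U = {γ, δ}: f^{-1}(U) = {56, 57} ∈ τ_X ✓.
  U = {β, γ, δ}: f^{-1}(U) = {56, 57, 58} ∈ τ_X ✓.
  U = {γ, δ, ε}: f^{-1}(U) = {56, 57} ∈ τ_X ✓.
  U = {β, γ, δ, ε}: f^{-1}(U) = {56, 57, 58} ∈ τ_X ✓.
Found U = {δ} with f^{-1}(U) = {57} not in τ_X. Therefore f is NOT continuous.


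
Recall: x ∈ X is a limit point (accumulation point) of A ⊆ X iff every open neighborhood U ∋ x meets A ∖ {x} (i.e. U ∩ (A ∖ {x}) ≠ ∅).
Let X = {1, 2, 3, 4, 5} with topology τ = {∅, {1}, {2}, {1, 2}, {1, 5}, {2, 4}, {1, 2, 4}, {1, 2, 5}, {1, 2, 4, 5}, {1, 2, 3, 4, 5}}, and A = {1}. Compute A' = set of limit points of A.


A' = {3, 5}

For each x ∈ X, list the open sets U ∈ τ with x ∈ U, then check whether U ∩ (A ∖ {x}) ≠ ∅ for every such U.
  x = 1: open {1} ∋ x has {1} ∩ (A ∖ {1}) = ∅, so x is NOT a limit point.
  x = 2: open {2} ∋ x has {2} ∩ (A ∖ {2}) = ∅, so x is NOT a limit point.
  x = 3: opens ∋ x are {1, 2, 3, 4, 5}; each meets A ∖ {3}, so x IS a limit point.
  x = 4: open {2, 4} ∋ x has {2, 4} ∩ (A ∖ {4}) = ∅, so x is NOT a limit point.
  x = 5: opens ∋ x are {1, 5}, {1, 2, 5}, {1, 2, 4, 5}, {1, 2, 3, 4, 5}; each meets A ∖ {5}, so x IS a limit point.
Collecting: A' = {3, 5}.


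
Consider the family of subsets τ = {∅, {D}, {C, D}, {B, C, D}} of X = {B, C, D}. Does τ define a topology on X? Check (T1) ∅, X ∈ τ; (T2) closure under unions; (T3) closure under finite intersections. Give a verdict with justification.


τ IS a topology on X.

Axiom (T1): ∅ ∈ τ? Yes; X ∈ τ? Yes.
Axiom (T2/T3): check pairwise unions and intersections of members of τ.
All pairwise intersections and unions checked — each lies in τ. Therefore τ satisfies (T1), (T2), (T3): it IS a topology on X.


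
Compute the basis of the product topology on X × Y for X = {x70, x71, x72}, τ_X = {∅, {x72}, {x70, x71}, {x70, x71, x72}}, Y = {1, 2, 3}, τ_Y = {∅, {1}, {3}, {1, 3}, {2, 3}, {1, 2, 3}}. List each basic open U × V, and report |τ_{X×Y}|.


Basis B = {∅ × ∅, {x72} × {1}, {x72} × {3}, {x70, x71} × {1}, {x70, x71} × {3}, {x72} × {1, 3}, {x72} × {2, 3}, {x70, x71, x72} × {1}, {x70, x71, x72} × {3}, {x72} × {1, 2, 3}, {x70, x71} × {1, 3}, {x70, x71} × {2, 3}, {x70, x71} × {1, 2, 3}, {x70, x71, x72} × {1, 3}, {x70, x71, x72} × {2, 3}, {x70, x71, x72} × {1, 2, 3}}; |τ_{X×Y}| = 36.

Enumerate products U × V with U ∈ τ_X, V ∈ τ_Y (deduplicated):
  ∅ × ∅ = {} (∅)
  {x72} × {1} = {(x72,1)}
  {x72} × {3} = {(x72,3)}
  {x70, x71} × {1} = {(x70,1), (x71,1)}
  {x70, x71} × {3} = {(x70,3), (x71,3)}
  {x72} × {1, 3} = {(x72,1), (x72,3)}
  {x72} × {2, 3} = {(x72,2), (x72,3)}
  {x70, x71, x72} × {1} = {(x70,1), (x71,1), (x72,1)}
  {x70, x71, x72} × {3} = {(x70,3), (x71,3), (x72,3)}
  {x72} × {1, 2, 3} = {(x72,1), (x72,2), (x72,3)}
  {x70, x71} × {1, 3} = {(x70,1), (x70,3), (x71,1), (x71,3)}
  {x70, x71} × {2, 3} = {(x70,2), (x70,3), (x71,2), (x71,3)}
  {x70, x71} × {1, 2, 3} = {(x70,1), (x70,2), (x70,3), (x71,1), (x71,2), (x71,3)}
  {x70, x71, x72} × {1, 3} = {(x70,1), (x70,3), (x71,1), (x71,3), (x72,1), (x72,3)}
  {x70, x71, x72} × {2, 3} = {(x70,2), (x70,3), (x71,2), (x71,3), (x72,2), (x72,3)}
  {x70, x71, x72} × {1, 2, 3} = {(x70,1), (x70,2), (x70,3), (x71,1), (x71,2), (x71,3), (x72,1), (x72,2), (x72,3)}
These 16 distinct sets form the basis B.
Close under arbitrary unions to get τ_{X×Y}; counting gives |τ_{X×Y}| = 36.


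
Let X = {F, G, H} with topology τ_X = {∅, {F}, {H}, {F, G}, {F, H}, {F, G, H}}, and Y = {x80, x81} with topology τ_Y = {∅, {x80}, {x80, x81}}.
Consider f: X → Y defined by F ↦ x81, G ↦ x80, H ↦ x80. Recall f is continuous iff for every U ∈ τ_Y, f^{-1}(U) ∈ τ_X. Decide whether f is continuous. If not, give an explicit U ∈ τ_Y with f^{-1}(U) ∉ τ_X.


f is NOT continuous.

Compute f^{-1}(U) for each U ∈ τ_Y:
  U = ∅: f^{-1}(U) = ∅ ∈ τ_X ✓.
  U = {x80}: f^{-1}(U) = {G, H} ∉ τ_X ✗.
  U = {x80, x81}: f^{-1}(U) = {F, G, H} ∈ τ_X ✓.
Found U = {x80} with f^{-1}(U) = {G, H} not in τ_X. Therefore f is NOT continuous.


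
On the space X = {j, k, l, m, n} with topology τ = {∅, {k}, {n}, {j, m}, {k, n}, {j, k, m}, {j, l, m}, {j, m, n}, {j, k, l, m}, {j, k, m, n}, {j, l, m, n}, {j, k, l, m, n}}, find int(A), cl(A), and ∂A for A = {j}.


int(A) = ∅, cl(A) = {j, l, m}, ∂A = {j, l, m}.

Closed sets in (X, τ) are complements of opens:
  closed(X, τ) = {∅, {k}, {l}, {n}, {k, l}, {k, n}, {l, n}, {j, l, m}, {k, l, n}, {j, k, l, m}, {j, l, m, n}, {j, k, l, m, n}}.
int(A) = ⋃ {U ∈ τ : U ⊆ A}. Opens contained in A: ∅.
Taking the union of these: int(A) = ∅.
cl(A) = ⋂ {C closed : A ⊆ C}. Closed sets containing A: {j, l, m}, {j, k, l, m}, {j, l, m, n}, {j, k, l, m, n}.
Intersecting these: cl(A) = {j, l, m}.
∂A = cl(A) ∖ int(A) = {j, l, m} ∖ ∅ = {j, l, m}.


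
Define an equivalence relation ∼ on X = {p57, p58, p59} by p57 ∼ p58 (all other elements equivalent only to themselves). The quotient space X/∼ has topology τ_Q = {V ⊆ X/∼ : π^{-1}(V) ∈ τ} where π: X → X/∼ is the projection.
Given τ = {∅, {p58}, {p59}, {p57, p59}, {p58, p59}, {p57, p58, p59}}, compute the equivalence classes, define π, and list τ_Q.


X/∼ = {[p57=p58], [p59]}; |τ_Q| = 3.

Equivalence classes: [p57=p58], [p59].
Quotient map π: X → X/∼ sends p57 ↦ [p57=p58], p58 ↦ [p57=p58], p59 ↦ [p59].
For each subset V ⊆ X/∼, compute π^{-1}(V) ⊆ X and check whether π^{-1}(V) ∈ τ. V is open in τ_Q iff π^{-1}(V) ∈ τ.
  V = {}: π^{-1}(V) = ∅ ∈ τ ✓.
  V = {[p57=p58]}: π^{-1}(V) = {p57, p58} ∉ τ ✗.
  V = {[p59]}: π^{-1}(V) = {p59} ∈ τ ✓.
  V = {[p57=p58], [p59]}: π^{-1}(V) = {p57, p58, p59} ∈ τ ✓.
Open sets in the quotient: τ_Q = {{}, {[p59]}, {[p57=p58], [p59]}} (3 elements).


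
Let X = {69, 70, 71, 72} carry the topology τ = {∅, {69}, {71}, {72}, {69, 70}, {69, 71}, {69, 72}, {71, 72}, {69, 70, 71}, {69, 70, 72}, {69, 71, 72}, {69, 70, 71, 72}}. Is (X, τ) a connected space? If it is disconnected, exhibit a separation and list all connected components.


(X, τ) is disconnected; components = [{71}, {72}, {69, 70}].

Find clopen sets (U ∈ τ with X ∖ U ∈ τ):
  U = ∅, X ∖ U = {69, 70, 71, 72} — both open, so U is clopen.
  U = {71}, X ∖ U = {69, 70, 72} — both open, so U is clopen.
  U = {72}, X ∖ U = {69, 70, 71} — both open, so U is clopen.
  U = {69, 70}, X ∖ U = {71, 72} — both open, so U is clopen.
  U = {71, 72}, X ∖ U = {69, 70} — both open, so U is clopen.
  U = {69, 70, 71}, X ∖ U = {72} — both open, so U is clopen.
  U = {69, 70, 72}, X ∖ U = {71} — both open, so U is clopen.
  U = {69, 70, 71, 72}, X ∖ U = ∅ — both open, so U is clopen.
Nontrivial clopen(s) exist: e.g. {72}. So (X, τ) is disconnected.
Compute connected components by grouping points that agree on all clopens:
  component: {71}
  component: {72}
  component: {69, 70}


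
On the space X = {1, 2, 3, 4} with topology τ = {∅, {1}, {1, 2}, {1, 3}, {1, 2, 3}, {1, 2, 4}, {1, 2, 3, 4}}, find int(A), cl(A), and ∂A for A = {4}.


int(A) = ∅, cl(A) = {4}, ∂A = {4}.

Closed sets in (X, τ) are complements of opens:
  closed(X, τ) = {∅, {3}, {4}, {2, 4}, {3, 4}, {2, 3, 4}, {1, 2, 3, 4}}.
int(A) = ⋃ {U ∈ τ : U ⊆ A}. Opens contained in A: ∅.
Taking the union of these: int(A) = ∅.
cl(A) = ⋂ {C closed : A ⊆ C}. Closed sets containing A: {4}, {2, 4}, {3, 4}, {2, 3, 4}, {1, 2, 3, 4}.
Intersecting these: cl(A) = {4}.
∂A = cl(A) ∖ int(A) = {4} ∖ ∅ = {4}.


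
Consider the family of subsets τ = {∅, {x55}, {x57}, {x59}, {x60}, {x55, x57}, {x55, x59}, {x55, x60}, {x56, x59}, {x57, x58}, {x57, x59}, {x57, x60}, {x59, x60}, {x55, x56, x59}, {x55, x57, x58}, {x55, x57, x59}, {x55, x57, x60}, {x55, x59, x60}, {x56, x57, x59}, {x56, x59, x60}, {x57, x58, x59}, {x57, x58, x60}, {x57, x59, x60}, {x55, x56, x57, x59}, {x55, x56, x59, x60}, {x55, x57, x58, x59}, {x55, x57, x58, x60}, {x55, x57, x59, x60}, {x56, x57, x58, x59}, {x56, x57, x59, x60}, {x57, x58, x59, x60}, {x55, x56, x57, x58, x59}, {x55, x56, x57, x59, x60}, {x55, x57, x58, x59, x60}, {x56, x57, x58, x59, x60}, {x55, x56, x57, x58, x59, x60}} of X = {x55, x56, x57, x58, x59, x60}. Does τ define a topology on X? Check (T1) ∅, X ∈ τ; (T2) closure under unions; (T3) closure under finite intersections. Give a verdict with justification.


τ IS a topology on X.

Axiom (T1): ∅ ∈ τ? Yes; X ∈ τ? Yes.
Axiom (T2/T3): check pairwise unions and intersections of members of τ.
All pairwise intersections and unions checked — each lies in τ. Therefore τ satisfies (T1), (T2), (T3): it IS a topology on X.


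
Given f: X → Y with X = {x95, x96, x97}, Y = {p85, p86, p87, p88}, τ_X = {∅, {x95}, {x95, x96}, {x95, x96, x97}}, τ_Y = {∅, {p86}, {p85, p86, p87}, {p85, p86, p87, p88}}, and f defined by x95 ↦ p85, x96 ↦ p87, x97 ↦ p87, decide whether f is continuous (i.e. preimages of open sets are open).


f IS continuous.

Compute f^{-1}(U) for each U ∈ τ_Y:
  U = ∅: f^{-1}(U) = ∅ ∈ τ_X ✓.
  U = {p86}: f^{-1}(U) = ∅ ∈ τ_X ✓.
  U = {p85, p86, p87}: f^{-1}(U) = {x95, x96, x97} ∈ τ_X ✓.
  U = {p85, p86, p87, p88}: f^{-1}(U) = {x95, x96, x97} ∈ τ_X ✓.
Every preimage lies in τ_X, so f IS continuous.


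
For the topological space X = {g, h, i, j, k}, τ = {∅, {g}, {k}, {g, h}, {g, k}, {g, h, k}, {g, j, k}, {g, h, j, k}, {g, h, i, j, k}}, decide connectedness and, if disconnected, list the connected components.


(X, τ) is connected.

Find clopen sets (U ∈ τ with X ∖ U ∈ τ):
  U = ∅, X ∖ U = {g, h, i, j, k} — both open, so U is clopen.
  U = {g, h, i, j, k}, X ∖ U = ∅ — both open, so U is clopen.
Only trivial clopens (∅ and X) exist, so (X, τ) is connected.
Compute connected components by grouping points that agree on all clopens:
  component: {g, h, i, j, k}


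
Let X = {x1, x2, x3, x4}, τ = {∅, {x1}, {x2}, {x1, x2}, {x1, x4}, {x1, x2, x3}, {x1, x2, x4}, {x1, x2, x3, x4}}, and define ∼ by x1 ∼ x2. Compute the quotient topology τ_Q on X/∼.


X/∼ = {[x1=x2], [x3], [x4]}; |τ_Q| = 5.

Equivalence classes: [x1=x2], [x3], [x4].
Quotient map π: X → X/∼ sends x1 ↦ [x1=x2], x2 ↦ [x1=x2], x3 ↦ [x3], x4 ↦ [x4].
For each subset V ⊆ X/∼, compute π^{-1}(V) ⊆ X and check whether π^{-1}(V) ∈ τ. V is open in τ_Q iff π^{-1}(V) ∈ τ.
  V = {}: π^{-1}(V) = ∅ ∈ τ ✓.
  V = {[x1=x2]}: π^{-1}(V) = {x1, x2} ∈ τ ✓.
  V = {[x3]}: π^{-1}(V) = {x3} ∉ τ ✗.
  V = {[x1=x2], [x3]}: π^{-1}(V) = {x1, x2, x3} ∈ τ ✓.
  V = {[x4]}: π^{-1}(V) = {x4} ∉ τ ✗.
  V = {[x1=x2], [x4]}: π^{-1}(V) = {x1, x2, x4} ∈ τ ✓.
  V = {[x3], [x4]}: π^{-1}(V) = {x3, x4} ∉ τ ✗.
  V = {[x1=x2], [x3], [x4]}: π^{-1}(V) = {x1, x2, x3, x4} ∈ τ ✓.
Open sets in the quotient: τ_Q = {{}, {[x1=x2]}, {[x1=x2], [x3]}, {[x1=x2], [x4]}, {[x1=x2], [x3], [x4]}} (5 elements).


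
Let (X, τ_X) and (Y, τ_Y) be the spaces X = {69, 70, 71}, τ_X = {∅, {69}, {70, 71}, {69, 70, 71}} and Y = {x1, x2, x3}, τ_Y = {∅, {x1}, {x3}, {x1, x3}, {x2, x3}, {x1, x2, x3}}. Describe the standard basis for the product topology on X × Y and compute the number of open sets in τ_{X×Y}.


Basis B = {∅ × ∅, {69} × {x1}, {69} × {x3}, {69} × {x1, x3}, {69} × {x2, x3}, {70, 71} × {x1}, {70, 71} × {x3}, {69} × {x1, x2, x3}, {69, 70, 71} × {x1}, {69, 70, 71} × {x3}, {70, 71} × {x1, x3}, {70, 71} × {x2, x3}, {69, 70, 71} × {x1, x3}, {69, 70, 71} × {x2, x3}, {70, 71} × {x1, x2, x3}, {69, 70, 71} × {x1, x2, x3}}; |τ_{X×Y}| = 36.

Enumerate products U × V with U ∈ τ_X, V ∈ τ_Y (deduplicated):
  ∅ × ∅ = {} (∅)
  {69} × {x1} = {(69,x1)}
  {69} × {x3} = {(69,x3)}
  {69} × {x1, x3} = {(69,x1), (69,x3)}
  {69} × {x2, x3} = {(69,x2), (69,x3)}
  {70, 71} × {x1} = {(70,x1), (71,x1)}
  {70, 71} × {x3} = {(70,x3), (71,x3)}
  {69} × {x1, x2, x3} = {(69,x1), (69,x2), (69,x3)}
  {69, 70, 71} × {x1} = {(69,x1), (70,x1), (71,x1)}
  {69, 70, 71} × {x3} = {(69,x3), (70,x3), (71,x3)}
  {70, 71} × {x1, x3} = {(70,x1), (70,x3), (71,x1), (71,x3)}
  {70, 71} × {x2, x3} = {(70,x2), (70,x3), (71,x2), (71,x3)}
  {69, 70, 71} × {x1, x3} = {(69,x1), (69,x3), (70,x1), (70,x3), (71,x1), (71,x3)}
  {69, 70, 71} × {x2, x3} = {(69,x2), (69,x3), (70,x2), (70,x3), (71,x2), (71,x3)}
  {70, 71} × {x1, x2, x3} = {(70,x1), (70,x2), (70,x3), (71,x1), (71,x2), (71,x3)}
  {69, 70, 71} × {x1, x2, x3} = {(69,x1), (69,x2), (69,x3), (70,x1), (70,x2), (70,x3), (71,x1), (71,x2), (71,x3)}
These 16 distinct sets form the basis B.
Close under arbitrary unions to get τ_{X×Y}; counting gives |τ_{X×Y}| = 36.


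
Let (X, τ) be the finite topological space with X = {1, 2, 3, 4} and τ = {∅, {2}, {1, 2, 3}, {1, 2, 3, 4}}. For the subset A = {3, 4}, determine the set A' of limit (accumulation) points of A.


A' = {1, 4}

For each x ∈ X, list the open sets U ∈ τ with x ∈ U, then check whether U ∩ (A ∖ {x}) ≠ ∅ for every such U.
  x = 1: opens ∋ x are {1, 2, 3}, {1, 2, 3, 4}; each meets A ∖ {1}, so x IS a limit point.
  x = 2: open {2} ∋ x has {2} ∩ (A ∖ {2}) = ∅, so x is NOT a limit point.
  x = 3: open {1, 2, 3} ∋ x has {1, 2, 3} ∩ (A ∖ {3}) = ∅, so x is NOT a limit point.
  x = 4: opens ∋ x are {1, 2, 3, 4}; each meets A ∖ {4}, so x IS a limit point.
Collecting: A' = {1, 4}.


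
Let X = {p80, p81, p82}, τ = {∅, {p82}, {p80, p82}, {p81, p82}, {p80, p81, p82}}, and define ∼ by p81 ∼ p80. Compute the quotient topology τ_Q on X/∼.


X/∼ = {[p80=p81], [p82]}; |τ_Q| = 3.

Equivalence classes: [p80=p81], [p82].
Quotient map π: X → X/∼ sends p80 ↦ [p80=p81], p81 ↦ [p80=p81], p82 ↦ [p82].
For each subset V ⊆ X/∼, compute π^{-1}(V) ⊆ X and check whether π^{-1}(V) ∈ τ. V is open in τ_Q iff π^{-1}(V) ∈ τ.
  V = {}: π^{-1}(V) = ∅ ∈ τ ✓.
  V = {[p80=p81]}: π^{-1}(V) = {p80, p81} ∉ τ ✗.
  V = {[p82]}: π^{-1}(V) = {p82} ∈ τ ✓.
  V = {[p80=p81], [p82]}: π^{-1}(V) = {p80, p81, p82} ∈ τ ✓.
Open sets in the quotient: τ_Q = {{}, {[p82]}, {[p80=p81], [p82]}} (3 elements).


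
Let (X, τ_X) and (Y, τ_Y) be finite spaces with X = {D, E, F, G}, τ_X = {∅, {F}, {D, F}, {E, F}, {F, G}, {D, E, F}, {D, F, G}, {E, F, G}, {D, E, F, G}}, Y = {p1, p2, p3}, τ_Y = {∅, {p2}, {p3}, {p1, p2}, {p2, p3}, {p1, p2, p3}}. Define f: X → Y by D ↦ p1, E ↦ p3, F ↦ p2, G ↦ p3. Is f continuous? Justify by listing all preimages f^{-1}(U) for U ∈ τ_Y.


f is NOT continuous.

Compute f^{-1}(U) for each U ∈ τ_Y:
  U = ∅: f^{-1}(U) = ∅ ∈ τ_X ✓.
  U = {p2}: f^{-1}(U) = {F} ∈ τ_X ✓.
  U = {p3}: f^{-1}(U) = {E, G} ∉ τ_X ✗.
  U = {p1, p2}: f^{-1}(U) = {D, F} ∈ τ_X ✓.
  U = {p2, p3}: f^{-1}(U) = {E, F, G} ∈ τ_X ✓.
  U = {p1, p2, p3}: f^{-1}(U) = {D, E, F, G} ∈ τ_X ✓.
Found U = {p3} with f^{-1}(U) = {E, G} not in τ_X. Therefore f is NOT continuous.


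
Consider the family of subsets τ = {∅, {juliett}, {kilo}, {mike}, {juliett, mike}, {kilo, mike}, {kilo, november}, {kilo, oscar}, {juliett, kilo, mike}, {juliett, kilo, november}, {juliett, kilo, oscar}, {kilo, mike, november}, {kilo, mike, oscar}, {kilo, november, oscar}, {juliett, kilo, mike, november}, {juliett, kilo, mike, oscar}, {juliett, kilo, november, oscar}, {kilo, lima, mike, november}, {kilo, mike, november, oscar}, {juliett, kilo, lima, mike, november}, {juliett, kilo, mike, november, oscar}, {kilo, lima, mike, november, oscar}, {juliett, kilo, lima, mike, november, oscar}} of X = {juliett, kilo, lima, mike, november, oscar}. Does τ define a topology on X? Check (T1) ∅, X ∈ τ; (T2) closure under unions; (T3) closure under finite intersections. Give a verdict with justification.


τ is NOT a topology on X.

Axiom (T1): ∅ ∈ τ? Yes; X ∈ τ? Yes.
Axiom (T2/T3): check pairwise unions and intersections of members of τ.
Counterexample for (T2): {juliett} ∪ {kilo} = {juliett, kilo} ∉ τ. Therefore τ is NOT a topology.


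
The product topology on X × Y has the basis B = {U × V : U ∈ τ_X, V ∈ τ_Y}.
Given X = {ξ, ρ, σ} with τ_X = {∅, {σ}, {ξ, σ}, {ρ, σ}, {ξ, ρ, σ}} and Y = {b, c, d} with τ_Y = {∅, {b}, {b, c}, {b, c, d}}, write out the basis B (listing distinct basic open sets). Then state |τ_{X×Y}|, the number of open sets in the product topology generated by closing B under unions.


Basis B = {∅ × ∅, {σ} × {b}, {ξ, σ} × {b}, {ρ, σ} × {b}, {σ} × {b, c}, {ξ, ρ, σ} × {b}, {σ} × {b, c, d}, {ξ, σ} × {b, c}, {ρ, σ} × {b, c}, {ξ, σ} × {b, c, d}, {ξ, ρ, σ} × {b, c}, {ρ, σ} × {b, c, d}, {ξ, ρ, σ} × {b, c, d}}; |τ_{X×Y}| = 30.

Enumerate products U × V with U ∈ τ_X, V ∈ τ_Y (deduplicated):
  ∅ × ∅ = {} (∅)
  {σ} × {b} = {(σ,b)}
  {ξ, σ} × {b} = {(ξ,b), (σ,b)}
  {ρ, σ} × {b} = {(ρ,b), (σ,b)}
  {σ} × {b, c} = {(σ,b), (σ,c)}
  {ξ, ρ, σ} × {b} = {(ξ,b), (ρ,b), (σ,b)}
  {σ} × {b, c, d} = {(σ,b), (σ,c), (σ,d)}
  {ξ, σ} × {b, c} = {(ξ,b), (ξ,c), (σ,b), (σ,c)}
  {ρ, σ} × {b, c} = {(ρ,b), (ρ,c), (σ,b), (σ,c)}
  {ξ, σ} × {b, c, d} = {(ξ,b), (ξ,c), (ξ,d), (σ,b), (σ,c), (σ,d)}
  {ξ, ρ, σ} × {b, c} = {(ξ,b), (ξ,c), (ρ,b), (ρ,c), (σ,b), (σ,c)}
  {ρ, σ} × {b, c, d} = {(ρ,b), (ρ,c), (ρ,d), (σ,b), (σ,c), (σ,d)}
  {ξ, ρ, σ} × {b, c, d} = {(ξ,b), (ξ,c), (ξ,d), (ρ,b), (ρ,c), (ρ,d), (σ,b), (σ,c), (σ,d)}
These 13 distinct sets form the basis B.
Close under arbitrary unions to get τ_{X×Y}; counting gives |τ_{X×Y}| = 30.
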